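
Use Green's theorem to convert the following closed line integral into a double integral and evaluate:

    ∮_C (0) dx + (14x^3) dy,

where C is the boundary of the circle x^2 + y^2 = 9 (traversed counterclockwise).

Green's theorem converts the closed line integral into a double integral over the enclosed region D:

    ∮_C P dx + Q dy = ∬_D (∂Q/∂x - ∂P/∂y) dA.

Here P = 0, Q = 14x^3, so

    ∂Q/∂x = 42x^2,    ∂P/∂y = 0,
    ∂Q/∂x - ∂P/∂y = 42x^2.

D is the region x^2 + y^2 ≤ 9. Evaluating the double integral:

In polar coordinates (x = r cos θ, y = r sin θ, dA = r dr dθ) the integrand becomes 42r^2cos(θ)^2, so

    ∬_D (42x^2) dA = ∫_0^{2π} ∫_0^{3} (42r^2cos(θ)^2) · r dr dθ.

Inner (r from 0 to 3): 1701cos(θ)^2/2.
Outer (θ from 0 to 2π): 1701π/2.

Therefore ∮_C P dx + Q dy = 1701π/2.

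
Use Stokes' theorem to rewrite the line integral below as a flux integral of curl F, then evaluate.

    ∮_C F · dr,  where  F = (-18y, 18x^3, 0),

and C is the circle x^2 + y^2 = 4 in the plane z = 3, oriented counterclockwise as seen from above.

Let S be the flat disk x^2 + y^2 ≤ 4 in the plane z = 3, with upward unit normal n̂ = ẑ. By Stokes' theorem,

    ∮_C F · dr = ∬_S (∇ × F) · n̂ dS = ∬_D (curl F)_z dA,

where D is the disk x^2 + y^2 ≤ 4.

Compute the curl of F = (-18y, 18x^3, 0):
    (∇ × F)_x = ∂F_z/∂y - ∂F_y/∂z = 0,
    (∇ × F)_y = ∂F_x/∂z - ∂F_z/∂x = 0,
    (∇ × F)_z = ∂F_y/∂x - ∂F_x/∂y = 54x^2 + 18.

On z = 3, (curl F)_z = 54x^2 + 18.

Convert to polar (x = r cos θ, y = r sin θ, dA = r dr dθ); the integrand becomes 54r^2cos(θ)^2 + 18, so

    ∬_D (curl F)_z dA = ∫_0^{2π} ∫_0^{2} (54r^2cos(θ)^2 + 18) · r dr dθ.

Inner (r from 0 to 2): 216cos(θ)^2 + 36.
Outer (θ from 0 to 2π): 288π.

Therefore ∮_C F · dr = 288π.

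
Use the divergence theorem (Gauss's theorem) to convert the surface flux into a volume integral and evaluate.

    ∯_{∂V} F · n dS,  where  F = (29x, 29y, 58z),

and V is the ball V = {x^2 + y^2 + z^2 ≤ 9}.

By the divergence theorem,

    ∯_{∂V} F · n dS = ∭_V (∇ · F) dV.

Compute the divergence:
    ∇ · F = ∂F_x/∂x + ∂F_y/∂y + ∂F_z/∂z = 29 + 29 + 58 = 116.

In spherical coordinates, x = ρ sin(φ) cos(θ), y = ρ sin(φ) sin(θ), z = ρ cos(φ), dV = ρ^2 sin(φ) dρ dφ dθ, with 0 ≤ ρ ≤ 3, 0 ≤ φ ≤ π, 0 ≤ θ ≤ 2π.

The integrand, after substitution and multiplying by the volume element, becomes (116) · ρ^2 sin(φ), so

    ∭_V (∇·F) dV = ∫_0^{2π} ∫_0^{π} ∫_0^{3} (116) · ρ^2 sin(φ) dρ dφ dθ.

Inner (ρ from 0 to 3): 1044sin(φ).
Middle (φ from 0 to π): 2088.
Outer (θ from 0 to 2π): 4176π.

Therefore ∯_{∂V} F · n dS = 4176π.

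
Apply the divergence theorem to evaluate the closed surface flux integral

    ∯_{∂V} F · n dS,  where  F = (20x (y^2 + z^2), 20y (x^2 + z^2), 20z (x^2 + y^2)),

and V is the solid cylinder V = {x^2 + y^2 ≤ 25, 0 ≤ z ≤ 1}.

By the divergence theorem,

    ∯_{∂V} F · n dS = ∭_V (∇ · F) dV.

Compute the divergence:
    ∇ · F = ∂F_x/∂x + ∂F_y/∂y + ∂F_z/∂z = 20y^2 + 20z^2 + 20x^2 + 20z^2 + 20x^2 + 20y^2 = 40x^2 + 40y^2 + 40z^2.

In cylindrical coordinates, x = r cos(θ), y = r sin(θ), z = z, dV = r dr dθ dz, with 0 ≤ r ≤ 5, 0 ≤ θ ≤ 2π, 0 ≤ z ≤ 1.

The integrand, after substitution and multiplying by the volume element, becomes (40r^2 + 40z^2) · r, so

    ∭_V (∇·F) dV = ∫_0^{2π} ∫_0^{5} ∫_0^{1} (40r^2 + 40z^2) · r dz dr dθ.

Inner (z from 0 to 1): 40r (r^2 + 1/3).
Middle (r from 0 to 5): 19250/3.
Outer (θ from 0 to 2π): 38500π/3.

Therefore ∯_{∂V} F · n dS = 38500π/3.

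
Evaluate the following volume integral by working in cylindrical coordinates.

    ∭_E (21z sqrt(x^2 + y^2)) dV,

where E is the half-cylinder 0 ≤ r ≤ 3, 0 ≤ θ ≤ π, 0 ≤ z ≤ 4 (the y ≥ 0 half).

In cylindrical coordinates, x = r cos(θ), y = r sin(θ), z = z, and dV = r dr dθ dz.

The integrand becomes 21r z, so

    ∭_E (21z sqrt(x^2 + y^2)) dV = ∫_{0}^{π} ∫_{0}^{3} ∫_{0}^{4} (21r z) · r dz dr dθ.

Inner (z): 168r^2.
Middle (r from 0 to 3): 1512.
Outer (θ): 1512π.

Therefore the triple integral equals 1512π.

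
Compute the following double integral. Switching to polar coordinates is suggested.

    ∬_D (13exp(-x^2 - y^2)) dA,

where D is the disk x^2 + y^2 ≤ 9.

The region D is 0 ≤ r ≤ 3, 0 ≤ θ ≤ 2π in polar coordinates, where x = r cos(θ), y = r sin(θ), and dA = r dr dθ.

Under the substitution, the integrand becomes 13exp(-r^2), so

    ∬_D (13exp(-x^2 - y^2)) dA = ∫_{0}^{2π} ∫_{0}^{3} (13exp(-r^2)) · r dr dθ.

Inner integral (in r): ∫_{0}^{3} (13exp(-r^2)) · r dr = 13/2 - 13exp(-9)/2.

Outer integral (in θ): ∫_{0}^{2π} (13/2 - 13exp(-9)/2) dθ = -13π exp(-9) + 13π.

Therefore ∬_D (13exp(-x^2 - y^2)) dA = -13π exp(-9) + 13π.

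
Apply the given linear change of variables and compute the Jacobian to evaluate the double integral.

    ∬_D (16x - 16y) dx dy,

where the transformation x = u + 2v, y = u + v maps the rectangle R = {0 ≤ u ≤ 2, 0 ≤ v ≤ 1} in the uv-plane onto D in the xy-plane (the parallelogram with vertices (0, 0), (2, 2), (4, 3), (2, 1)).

Compute the Jacobian determinant of (x, y) with respect to (u, v):

    ∂(x,y)/∂(u,v) = | 1  2 | = (1)(1) - (2)(1) = -1.
                   | 1  1 |

Its absolute value is |J| = 1 (the area scaling factor).

Substituting x = u + 2v, y = u + v into the integrand,

    16x - 16y → 16v,

so the integral becomes

    ∬_R (16v) · |J| du dv = ∫_0^2 ∫_0^1 (16v) dv du.

Inner (v): 8.
Outer (u): 16.

Therefore ∬_D (16x - 16y) dx dy = 16.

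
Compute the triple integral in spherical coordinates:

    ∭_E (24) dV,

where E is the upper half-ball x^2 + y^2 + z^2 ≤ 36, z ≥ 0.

In spherical coordinates, x = ρ sin(φ) cos(θ), y = ρ sin(φ) sin(θ), z = ρ cos(φ), and dV = ρ^2 sin(φ) dρ dφ dθ.

The integrand becomes 24, so

    ∭_E (24) dV = ∫_{0}^{2π} ∫_{0}^{π/2} ∫_{0}^{6} (24) · ρ^2 sin(φ) dρ dφ dθ.

Inner (ρ): 1728sin(φ).
Middle (φ): 1728.
Outer (θ): 3456π.

Therefore the triple integral equals 3456π.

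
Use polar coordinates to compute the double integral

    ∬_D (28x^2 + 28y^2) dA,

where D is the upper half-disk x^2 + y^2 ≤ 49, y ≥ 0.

The region D is 0 ≤ r ≤ 7, 0 ≤ θ ≤ π in polar coordinates, where x = r cos(θ), y = r sin(θ), and dA = r dr dθ.

Under the substitution, the integrand becomes 28r^2, so

    ∬_D (28x^2 + 28y^2) dA = ∫_{0}^{π} ∫_{0}^{7} (28r^2) · r dr dθ.

Inner integral (in r): ∫_{0}^{7} (28r^2) · r dr = 16807.

Outer integral (in θ): ∫_{0}^{π} (16807) dθ = 16807π.

Therefore ∬_D (28x^2 + 28y^2) dA = 16807π.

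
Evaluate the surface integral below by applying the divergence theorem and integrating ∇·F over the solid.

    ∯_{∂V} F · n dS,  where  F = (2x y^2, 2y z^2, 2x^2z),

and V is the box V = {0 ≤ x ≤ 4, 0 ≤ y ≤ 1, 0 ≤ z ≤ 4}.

By the divergence theorem,

    ∯_{∂V} F · n dS = ∭_V (∇ · F) dV.

Compute the divergence:
    ∇ · F = ∂F_x/∂x + ∂F_y/∂y + ∂F_z/∂z = 2y^2 + 2z^2 + 2x^2 = 2x^2 + 2y^2 + 2z^2.

V is a rectangular box, so dV = dx dy dz with 0 ≤ x ≤ 4, 0 ≤ y ≤ 1, 0 ≤ z ≤ 4.

Integrate (2x^2 + 2y^2 + 2z^2) over V as an iterated integral:

    ∭_V (∇·F) dV = ∫_0^{4} ∫_0^{1} ∫_0^{4} (2x^2 + 2y^2 + 2z^2) dz dy dx.

Inner (z from 0 to 4): 8x^2 + 8y^2 + 128/3.
Middle (y from 0 to 1): 8x^2 + 136/3.
Outer (x from 0 to 4): 352.

Therefore ∯_{∂V} F · n dS = 352.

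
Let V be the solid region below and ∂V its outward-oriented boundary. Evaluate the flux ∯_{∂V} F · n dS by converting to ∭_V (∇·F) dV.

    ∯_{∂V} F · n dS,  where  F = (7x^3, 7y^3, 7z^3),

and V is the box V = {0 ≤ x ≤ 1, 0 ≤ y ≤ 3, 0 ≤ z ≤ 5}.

By the divergence theorem,

    ∯_{∂V} F · n dS = ∭_V (∇ · F) dV.

Compute the divergence:
    ∇ · F = ∂F_x/∂x + ∂F_y/∂y + ∂F_z/∂z = 21x^2 + 21y^2 + 21z^2.

V is a rectangular box, so dV = dx dy dz with 0 ≤ x ≤ 1, 0 ≤ y ≤ 3, 0 ≤ z ≤ 5.

Integrate (21x^2 + 21y^2 + 21z^2) over V as an iterated integral:

    ∭_V (∇·F) dV = ∫_0^{1} ∫_0^{3} ∫_0^{5} (21x^2 + 21y^2 + 21z^2) dz dy dx.

Inner (z from 0 to 5): 105x^2 + 105y^2 + 875.
Middle (y from 0 to 3): 315x^2 + 3570.
Outer (x from 0 to 1): 3675.

Therefore ∯_{∂V} F · n dS = 3675.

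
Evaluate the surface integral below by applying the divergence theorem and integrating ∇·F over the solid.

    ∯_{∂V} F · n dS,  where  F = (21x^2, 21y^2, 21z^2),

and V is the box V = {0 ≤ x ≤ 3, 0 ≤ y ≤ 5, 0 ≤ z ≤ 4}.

By the divergence theorem,

    ∯_{∂V} F · n dS = ∭_V (∇ · F) dV.

Compute the divergence:
    ∇ · F = ∂F_x/∂x + ∂F_y/∂y + ∂F_z/∂z = 42x + 42y + 42z.

V is a rectangular box, so dV = dx dy dz with 0 ≤ x ≤ 3, 0 ≤ y ≤ 5, 0 ≤ z ≤ 4.

Integrate (42x + 42y + 42z) over V as an iterated integral:

    ∭_V (∇·F) dV = ∫_0^{3} ∫_0^{5} ∫_0^{4} (42x + 42y + 42z) dz dy dx.

Inner (z from 0 to 4): 168x + 168y + 336.
Middle (y from 0 to 5): 840x + 3780.
Outer (x from 0 to 3): 15120.

Therefore ∯_{∂V} F · n dS = 15120.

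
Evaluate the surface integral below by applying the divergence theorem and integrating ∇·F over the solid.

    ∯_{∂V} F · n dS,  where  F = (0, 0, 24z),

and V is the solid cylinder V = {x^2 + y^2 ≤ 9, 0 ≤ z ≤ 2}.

By the divergence theorem,

    ∯_{∂V} F · n dS = ∭_V (∇ · F) dV.

Compute the divergence:
    ∇ · F = ∂F_x/∂x + ∂F_y/∂y + ∂F_z/∂z = 0 + 0 + 24 = 24.

In cylindrical coordinates, x = r cos(θ), y = r sin(θ), z = z, dV = r dr dθ dz, with 0 ≤ r ≤ 3, 0 ≤ θ ≤ 2π, 0 ≤ z ≤ 2.

The integrand, after substitution and multiplying by the volume element, becomes (24) · r, so

    ∭_V (∇·F) dV = ∫_0^{2π} ∫_0^{3} ∫_0^{2} (24) · r dz dr dθ.

Inner (z from 0 to 2): 48r.
Middle (r from 0 to 3): 216.
Outer (θ from 0 to 2π): 432π.

Therefore ∯_{∂V} F · n dS = 432π.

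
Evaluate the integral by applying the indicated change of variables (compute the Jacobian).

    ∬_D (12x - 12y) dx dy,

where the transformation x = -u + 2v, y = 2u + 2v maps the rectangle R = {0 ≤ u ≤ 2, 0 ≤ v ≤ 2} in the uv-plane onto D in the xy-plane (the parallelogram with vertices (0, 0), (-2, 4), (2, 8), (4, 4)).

Compute the Jacobian determinant of (x, y) with respect to (u, v):

    ∂(x,y)/∂(u,v) = | -1  2 | = (-1)(2) - (2)(2) = -6.
                   | 2  2 |

Its absolute value is |J| = 6 (the area scaling factor).

Substituting x = -u + 2v, y = 2u + 2v into the integrand,

    12x - 12y → -36u,

so the integral becomes

    ∬_R (-36u) · |J| du dv = ∫_0^2 ∫_0^2 (-216u) dv du.

Inner (v): -432u.
Outer (u): -864.

Therefore ∬_D (12x - 12y) dx dy = -864.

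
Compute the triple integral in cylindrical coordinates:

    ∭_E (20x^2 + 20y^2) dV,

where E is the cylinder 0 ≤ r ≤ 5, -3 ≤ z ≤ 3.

In cylindrical coordinates, x = r cos(θ), y = r sin(θ), z = z, and dV = r dr dθ dz.

The integrand becomes 20r^2, so

    ∭_E (20x^2 + 20y^2) dV = ∫_{0}^{2π} ∫_{0}^{5} ∫_{-3}^{3} (20r^2) · r dz dr dθ.

Inner (z): 120r^3.
Middle (r from 0 to 5): 18750.
Outer (θ): 37500π.

Therefore the triple integral equals 37500π.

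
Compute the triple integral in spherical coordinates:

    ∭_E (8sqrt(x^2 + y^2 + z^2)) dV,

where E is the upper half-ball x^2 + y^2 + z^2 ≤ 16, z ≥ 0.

In spherical coordinates, x = ρ sin(φ) cos(θ), y = ρ sin(φ) sin(θ), z = ρ cos(φ), and dV = ρ^2 sin(φ) dρ dφ dθ.

The integrand becomes 8ρ, so

    ∭_E (8sqrt(x^2 + y^2 + z^2)) dV = ∫_{0}^{2π} ∫_{0}^{π/2} ∫_{0}^{4} (8ρ) · ρ^2 sin(φ) dρ dφ dθ.

Inner (ρ): 512sin(φ).
Middle (φ): 512.
Outer (θ): 1024π.

Therefore the triple integral equals 1024π.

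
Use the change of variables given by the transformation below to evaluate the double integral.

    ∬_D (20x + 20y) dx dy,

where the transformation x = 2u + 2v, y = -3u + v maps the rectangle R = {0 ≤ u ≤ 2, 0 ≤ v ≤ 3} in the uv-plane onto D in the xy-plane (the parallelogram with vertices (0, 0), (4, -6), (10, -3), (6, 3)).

Compute the Jacobian determinant of (x, y) with respect to (u, v):

    ∂(x,y)/∂(u,v) = | 2  2 | = (2)(1) - (2)(-3) = 8.
                   | -3  1 |

Its absolute value is |J| = 8 (the area scaling factor).

Substituting x = 2u + 2v, y = -3u + v into the integrand,

    20x + 20y → -20u + 60v,

so the integral becomes

    ∬_R (-20u + 60v) · |J| du dv = ∫_0^2 ∫_0^3 (-160u + 480v) dv du.

Inner (v): 2160 - 480u.
Outer (u): 3360.

Therefore ∬_D (20x + 20y) dx dy = 3360.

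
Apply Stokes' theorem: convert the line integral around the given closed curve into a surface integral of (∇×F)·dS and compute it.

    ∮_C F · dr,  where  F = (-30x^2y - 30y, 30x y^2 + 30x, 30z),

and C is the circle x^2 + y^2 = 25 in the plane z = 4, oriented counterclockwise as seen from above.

Let S be the flat disk x^2 + y^2 ≤ 25 in the plane z = 4, with upward unit normal n̂ = ẑ. By Stokes' theorem,

    ∮_C F · dr = ∬_S (∇ × F) · n̂ dS = ∬_D (curl F)_z dA,

where D is the disk x^2 + y^2 ≤ 25.

Compute the curl of F = (-30x^2y - 30y, 30x y^2 + 30x, 30z):
    (∇ × F)_x = ∂F_z/∂y - ∂F_y/∂z = 0,
    (∇ × F)_y = ∂F_x/∂z - ∂F_z/∂x = 0,
    (∇ × F)_z = ∂F_y/∂x - ∂F_x/∂y = 30x^2 + 30y^2 + 60.

On z = 4, (curl F)_z = 30x^2 + 30y^2 + 60.

Convert to polar (x = r cos θ, y = r sin θ, dA = r dr dθ); the integrand becomes 30r^2 + 60, so

    ∬_D (curl F)_z dA = ∫_0^{2π} ∫_0^{5} (30r^2 + 60) · r dr dθ.

Inner (r from 0 to 5): 10875/2.
Outer (θ from 0 to 2π): 10875π.

Therefore ∮_C F · dr = 10875π.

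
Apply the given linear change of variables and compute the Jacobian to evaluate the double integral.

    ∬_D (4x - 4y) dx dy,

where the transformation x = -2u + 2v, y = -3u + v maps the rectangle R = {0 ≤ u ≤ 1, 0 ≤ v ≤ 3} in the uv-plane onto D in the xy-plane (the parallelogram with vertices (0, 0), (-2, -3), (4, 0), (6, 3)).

Compute the Jacobian determinant of (x, y) with respect to (u, v):

    ∂(x,y)/∂(u,v) = | -2  2 | = (-2)(1) - (2)(-3) = 4.
                   | -3  1 |

Its absolute value is |J| = 4 (the area scaling factor).

Substituting x = -2u + 2v, y = -3u + v into the integrand,

    4x - 4y → 4u + 4v,

so the integral becomes

    ∬_R (4u + 4v) · |J| du dv = ∫_0^1 ∫_0^3 (16u + 16v) dv du.

Inner (v): 48u + 72.
Outer (u): 96.

Therefore ∬_D (4x - 4y) dx dy = 96.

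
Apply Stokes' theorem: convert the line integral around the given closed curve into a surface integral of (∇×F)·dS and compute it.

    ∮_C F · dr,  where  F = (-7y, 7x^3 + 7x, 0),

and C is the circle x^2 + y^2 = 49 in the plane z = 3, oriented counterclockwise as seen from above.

Let S be the flat disk x^2 + y^2 ≤ 49 in the plane z = 3, with upward unit normal n̂ = ẑ. By Stokes' theorem,

    ∮_C F · dr = ∬_S (∇ × F) · n̂ dS = ∬_D (curl F)_z dA,

where D is the disk x^2 + y^2 ≤ 49.

Compute the curl of F = (-7y, 7x^3 + 7x, 0):
    (∇ × F)_x = ∂F_z/∂y - ∂F_y/∂z = 0,
    (∇ × F)_y = ∂F_x/∂z - ∂F_z/∂x = 0,
    (∇ × F)_z = ∂F_y/∂x - ∂F_x/∂y = 21x^2 + 14.

On z = 3, (curl F)_z = 21x^2 + 14.

Convert to polar (x = r cos θ, y = r sin θ, dA = r dr dθ); the integrand becomes 21r^2cos(θ)^2 + 14, so

    ∬_D (curl F)_z dA = ∫_0^{2π} ∫_0^{7} (21r^2cos(θ)^2 + 14) · r dr dθ.

Inner (r from 0 to 7): 50421cos(θ)^2/4 + 343.
Outer (θ from 0 to 2π): 53165π/4.

Therefore ∮_C F · dr = 53165π/4.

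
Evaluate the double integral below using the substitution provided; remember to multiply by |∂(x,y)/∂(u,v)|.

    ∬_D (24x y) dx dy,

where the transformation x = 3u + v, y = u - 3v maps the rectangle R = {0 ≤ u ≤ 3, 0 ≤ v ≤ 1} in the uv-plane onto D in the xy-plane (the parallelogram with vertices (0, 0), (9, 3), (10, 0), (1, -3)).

Compute the Jacobian determinant of (x, y) with respect to (u, v):

    ∂(x,y)/∂(u,v) = | 3  1 | = (3)(-3) - (1)(1) = -10.
                   | 1  -3 |

Its absolute value is |J| = 10 (the area scaling factor).

Substituting x = 3u + v, y = u - 3v into the integrand,

    24x y → 72u^2 - 192u v - 72v^2,

so the integral becomes

    ∬_R (72u^2 - 192u v - 72v^2) · |J| du dv = ∫_0^3 ∫_0^1 (720u^2 - 1920u v - 720v^2) dv du.

Inner (v): 720u^2 - 960u - 240.
Outer (u): 1440.

Therefore ∬_D (24x y) dx dy = 1440.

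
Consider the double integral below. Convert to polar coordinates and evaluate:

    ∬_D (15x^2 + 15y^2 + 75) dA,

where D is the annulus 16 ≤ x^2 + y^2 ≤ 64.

The region D is 4 ≤ r ≤ 8, 0 ≤ θ ≤ 2π in polar coordinates, where x = r cos(θ), y = r sin(θ), and dA = r dr dθ.

Under the substitution, the integrand becomes 15r^2 + 75, so

    ∬_D (15x^2 + 15y^2 + 75) dA = ∫_{0}^{2π} ∫_{4}^{8} (15r^2 + 75) · r dr dθ.

Inner integral (in r): ∫_{4}^{8} (15r^2 + 75) · r dr = 16200.

Outer integral (in θ): ∫_{0}^{2π} (16200) dθ = 32400π.

Therefore ∬_D (15x^2 + 15y^2 + 75) dA = 32400π.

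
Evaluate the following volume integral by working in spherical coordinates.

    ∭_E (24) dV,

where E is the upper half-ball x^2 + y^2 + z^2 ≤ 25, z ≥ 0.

In spherical coordinates, x = ρ sin(φ) cos(θ), y = ρ sin(φ) sin(θ), z = ρ cos(φ), and dV = ρ^2 sin(φ) dρ dφ dθ.

The integrand becomes 24, so

    ∭_E (24) dV = ∫_{0}^{2π} ∫_{0}^{π/2} ∫_{0}^{5} (24) · ρ^2 sin(φ) dρ dφ dθ.

Inner (ρ): 1000sin(φ).
Middle (φ): 1000.
Outer (θ): 2000π.

Therefore the triple integral equals 2000π.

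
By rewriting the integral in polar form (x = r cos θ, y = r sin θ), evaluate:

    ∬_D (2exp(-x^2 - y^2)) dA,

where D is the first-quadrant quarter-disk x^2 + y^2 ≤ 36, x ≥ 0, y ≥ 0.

The region D is 0 ≤ r ≤ 6, 0 ≤ θ ≤ π/2 in polar coordinates, where x = r cos(θ), y = r sin(θ), and dA = r dr dθ.

Under the substitution, the integrand becomes 2exp(-r^2), so

    ∬_D (2exp(-x^2 - y^2)) dA = ∫_{0}^{π/2} ∫_{0}^{6} (2exp(-r^2)) · r dr dθ.

Inner integral (in r): ∫_{0}^{6} (2exp(-r^2)) · r dr = 1 - exp(-36).

Outer integral (in θ): ∫_{0}^{π/2} (1 - exp(-36)) dθ = -π exp(-36)/2 + π/2.

Therefore ∬_D (2exp(-x^2 - y^2)) dA = -π exp(-36)/2 + π/2.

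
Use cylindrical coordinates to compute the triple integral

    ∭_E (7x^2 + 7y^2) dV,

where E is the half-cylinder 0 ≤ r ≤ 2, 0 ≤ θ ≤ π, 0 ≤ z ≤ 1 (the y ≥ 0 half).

In cylindrical coordinates, x = r cos(θ), y = r sin(θ), z = z, and dV = r dr dθ dz.

The integrand becomes 7r^2, so

    ∭_E (7x^2 + 7y^2) dV = ∫_{0}^{π} ∫_{0}^{2} ∫_{0}^{1} (7r^2) · r dz dr dθ.

Inner (z): 7r^3.
Middle (r from 0 to 2): 28.
Outer (θ): 28π.

Therefore the triple integral equals 28π.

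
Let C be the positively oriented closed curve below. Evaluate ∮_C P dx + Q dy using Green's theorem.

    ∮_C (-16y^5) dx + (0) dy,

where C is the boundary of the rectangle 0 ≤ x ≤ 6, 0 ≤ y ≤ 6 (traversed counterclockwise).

Green's theorem converts the closed line integral into a double integral over the enclosed region D:

    ∮_C P dx + Q dy = ∬_D (∂Q/∂x - ∂P/∂y) dA.

Here P = -16y^5, Q = 0, so

    ∂Q/∂x = 0,    ∂P/∂y = -80y^4,
    ∂Q/∂x - ∂P/∂y = 80y^4.

D is the region 0 ≤ x ≤ 6, 0 ≤ y ≤ 6. Evaluating the double integral:

    ∬_D (80y^4) dA = ∫_0^{6} ∫_0^{6} (80y^4) dy dx.

Inner (y from 0 to 6): 124416.
Outer (x from 0 to 6): 746496.

Therefore ∮_C P dx + Q dy = 746496.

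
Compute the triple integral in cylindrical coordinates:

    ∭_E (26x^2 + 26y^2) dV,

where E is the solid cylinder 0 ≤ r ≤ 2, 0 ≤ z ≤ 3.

In cylindrical coordinates, x = r cos(θ), y = r sin(θ), z = z, and dV = r dr dθ dz.

The integrand becomes 26r^2, so

    ∭_E (26x^2 + 26y^2) dV = ∫_{0}^{2π} ∫_{0}^{2} ∫_{0}^{3} (26r^2) · r dz dr dθ.

Inner (z): 78r^3.
Middle (r from 0 to 2): 312.
Outer (θ): 624π.

Therefore the triple integral equals 624π.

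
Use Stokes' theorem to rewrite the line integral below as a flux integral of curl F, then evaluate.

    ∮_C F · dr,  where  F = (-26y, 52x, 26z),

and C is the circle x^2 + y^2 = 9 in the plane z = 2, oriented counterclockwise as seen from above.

Let S be the flat disk x^2 + y^2 ≤ 9 in the plane z = 2, with upward unit normal n̂ = ẑ. By Stokes' theorem,

    ∮_C F · dr = ∬_S (∇ × F) · n̂ dS = ∬_D (curl F)_z dA,

where D is the disk x^2 + y^2 ≤ 9.

Compute the curl of F = (-26y, 52x, 26z):
    (∇ × F)_x = ∂F_z/∂y - ∂F_y/∂z = 0,
    (∇ × F)_y = ∂F_x/∂z - ∂F_z/∂x = 0,
    (∇ × F)_z = ∂F_y/∂x - ∂F_x/∂y = 78.

On z = 2, (curl F)_z = 78.

Convert to polar (x = r cos θ, y = r sin θ, dA = r dr dθ); the integrand becomes 78, so

    ∬_D (curl F)_z dA = ∫_0^{2π} ∫_0^{3} (78) · r dr dθ.

Inner (r from 0 to 3): 351.
Outer (θ from 0 to 2π): 702π.

Therefore ∮_C F · dr = 702π.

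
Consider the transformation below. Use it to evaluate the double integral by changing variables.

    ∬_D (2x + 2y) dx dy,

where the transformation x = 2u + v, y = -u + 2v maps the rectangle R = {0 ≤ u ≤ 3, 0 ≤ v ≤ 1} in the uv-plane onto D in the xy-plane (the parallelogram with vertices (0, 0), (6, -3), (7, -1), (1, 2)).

Compute the Jacobian determinant of (x, y) with respect to (u, v):

    ∂(x,y)/∂(u,v) = | 2  1 | = (2)(2) - (1)(-1) = 5.
                   | -1  2 |

Its absolute value is |J| = 5 (the area scaling factor).

Substituting x = 2u + v, y = -u + 2v into the integrand,

    2x + 2y → 2u + 6v,

so the integral becomes

    ∬_R (2u + 6v) · |J| du dv = ∫_0^3 ∫_0^1 (10u + 30v) dv du.

Inner (v): 10u + 15.
Outer (u): 90.

Therefore ∬_D (2x + 2y) dx dy = 90.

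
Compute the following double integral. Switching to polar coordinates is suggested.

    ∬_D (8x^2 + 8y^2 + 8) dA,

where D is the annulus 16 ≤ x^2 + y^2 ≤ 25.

The region D is 4 ≤ r ≤ 5, 0 ≤ θ ≤ 2π in polar coordinates, where x = r cos(θ), y = r sin(θ), and dA = r dr dθ.

Under the substitution, the integrand becomes 8r^2 + 8, so

    ∬_D (8x^2 + 8y^2 + 8) dA = ∫_{0}^{2π} ∫_{4}^{5} (8r^2 + 8) · r dr dθ.

Inner integral (in r): ∫_{4}^{5} (8r^2 + 8) · r dr = 774.

Outer integral (in θ): ∫_{0}^{2π} (774) dθ = 1548π.

Therefore ∬_D (8x^2 + 8y^2 + 8) dA = 1548π.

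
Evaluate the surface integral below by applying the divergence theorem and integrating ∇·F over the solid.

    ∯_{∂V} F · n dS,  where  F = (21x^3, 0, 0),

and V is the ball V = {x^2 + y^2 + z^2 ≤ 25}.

By the divergence theorem,

    ∯_{∂V} F · n dS = ∭_V (∇ · F) dV.

Compute the divergence:
    ∇ · F = ∂F_x/∂x + ∂F_y/∂y + ∂F_z/∂z = 63x^2 + 0 + 0 = 63x^2.

In spherical coordinates, x = ρ sin(φ) cos(θ), y = ρ sin(φ) sin(θ), z = ρ cos(φ), dV = ρ^2 sin(φ) dρ dφ dθ, with 0 ≤ ρ ≤ 5, 0 ≤ φ ≤ π, 0 ≤ θ ≤ 2π.

The integrand, after substitution and multiplying by the volume element, becomes (63ρ^2sin(φ)^2cos(θ)^2) · ρ^2 sin(φ), so

    ∭_V (∇·F) dV = ∫_0^{2π} ∫_0^{π} ∫_0^{5} (63ρ^2sin(φ)^2cos(θ)^2) · ρ^2 sin(φ) dρ dφ dθ.

Inner (ρ from 0 to 5): 39375sin(φ)^3cos(θ)^2.
Middle (φ from 0 to π): 52500cos(θ)^2.
Outer (θ from 0 to 2π): 52500π.

Therefore ∯_{∂V} F · n dS = 52500π.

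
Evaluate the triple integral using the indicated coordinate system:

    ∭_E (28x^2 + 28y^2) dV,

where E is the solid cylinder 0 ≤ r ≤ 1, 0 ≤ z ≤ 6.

In cylindrical coordinates, x = r cos(θ), y = r sin(θ), z = z, and dV = r dr dθ dz.

The integrand becomes 28r^2, so

    ∭_E (28x^2 + 28y^2) dV = ∫_{0}^{2π} ∫_{0}^{1} ∫_{0}^{6} (28r^2) · r dz dr dθ.

Inner (z): 168r^3.
Middle (r from 0 to 1): 42.
Outer (θ): 84π.

Therefore the triple integral equals 84π.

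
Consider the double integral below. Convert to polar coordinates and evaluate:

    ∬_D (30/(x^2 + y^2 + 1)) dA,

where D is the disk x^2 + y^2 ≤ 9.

The region D is 0 ≤ r ≤ 3, 0 ≤ θ ≤ 2π in polar coordinates, where x = r cos(θ), y = r sin(θ), and dA = r dr dθ.

Under the substitution, the integrand becomes 30/(r^2 + 1), so

    ∬_D (30/(x^2 + y^2 + 1)) dA = ∫_{0}^{2π} ∫_{0}^{3} (30/(r^2 + 1)) · r dr dθ.

Inner integral (in r): ∫_{0}^{3} (30/(r^2 + 1)) · r dr = log(1000000000000000).

Outer integral (in θ): ∫_{0}^{2π} (log(1000000000000000)) dθ = 30π log(10).

Therefore ∬_D (30/(x^2 + y^2 + 1)) dA = 30π log(10).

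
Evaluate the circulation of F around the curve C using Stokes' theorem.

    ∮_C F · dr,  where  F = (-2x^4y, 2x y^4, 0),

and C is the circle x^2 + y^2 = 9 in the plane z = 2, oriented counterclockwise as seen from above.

Let S be the flat disk x^2 + y^2 ≤ 9 in the plane z = 2, with upward unit normal n̂ = ẑ. By Stokes' theorem,

    ∮_C F · dr = ∬_S (∇ × F) · n̂ dS = ∬_D (curl F)_z dA,

where D is the disk x^2 + y^2 ≤ 9.

Compute the curl of F = (-2x^4y, 2x y^4, 0):
    (∇ × F)_x = ∂F_z/∂y - ∂F_y/∂z = 0,
    (∇ × F)_y = ∂F_x/∂z - ∂F_z/∂x = 0,
    (∇ × F)_z = ∂F_y/∂x - ∂F_x/∂y = 2x^4 + 2y^4.

On z = 2, (curl F)_z = 2x^4 + 2y^4.

Convert to polar (x = r cos θ, y = r sin θ, dA = r dr dθ); the integrand becomes 2r^4(sin(θ)^4 + cos(θ)^4), so

    ∬_D (curl F)_z dA = ∫_0^{2π} ∫_0^{3} (2r^4(sin(θ)^4 + cos(θ)^4)) · r dr dθ.

Inner (r from 0 to 3): 243sin(θ)^4 + 243cos(θ)^4.
Outer (θ from 0 to 2π): 729π/2.

Therefore ∮_C F · dr = 729π/2.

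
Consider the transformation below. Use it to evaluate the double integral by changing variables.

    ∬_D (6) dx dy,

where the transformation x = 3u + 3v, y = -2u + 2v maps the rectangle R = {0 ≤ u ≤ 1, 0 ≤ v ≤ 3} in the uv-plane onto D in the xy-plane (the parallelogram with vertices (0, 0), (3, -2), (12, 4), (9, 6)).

Compute the Jacobian determinant of (x, y) with respect to (u, v):

    ∂(x,y)/∂(u,v) = | 3  3 | = (3)(2) - (3)(-2) = 12.
                   | -2  2 |

Its absolute value is |J| = 12 (the area scaling factor).

Substituting x = 3u + 3v, y = -2u + 2v into the integrand,

    6 → 6,

so the integral becomes

    ∬_R (6) · |J| du dv = ∫_0^1 ∫_0^3 (72) dv du.

Inner (v): 216.
Outer (u): 216.

Therefore ∬_D (6) dx dy = 216.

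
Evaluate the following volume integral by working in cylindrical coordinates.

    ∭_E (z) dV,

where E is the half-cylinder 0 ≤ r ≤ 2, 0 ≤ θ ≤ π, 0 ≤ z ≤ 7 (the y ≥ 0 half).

In cylindrical coordinates, x = r cos(θ), y = r sin(θ), z = z, and dV = r dr dθ dz.

The integrand becomes z, so

    ∭_E (z) dV = ∫_{0}^{π} ∫_{0}^{2} ∫_{0}^{7} (z) · r dz dr dθ.

Inner (z): 49r/2.
Middle (r from 0 to 2): 49.
Outer (θ): 49π.

Therefore the triple integral equals 49π.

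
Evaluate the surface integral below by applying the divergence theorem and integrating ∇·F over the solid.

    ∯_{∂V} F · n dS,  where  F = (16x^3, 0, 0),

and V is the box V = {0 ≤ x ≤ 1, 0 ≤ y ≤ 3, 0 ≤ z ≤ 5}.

By the divergence theorem,

    ∯_{∂V} F · n dS = ∭_V (∇ · F) dV.

Compute the divergence:
    ∇ · F = ∂F_x/∂x + ∂F_y/∂y + ∂F_z/∂z = 48x^2 + 0 + 0 = 48x^2.

V is a rectangular box, so dV = dx dy dz with 0 ≤ x ≤ 1, 0 ≤ y ≤ 3, 0 ≤ z ≤ 5.

Integrate (48x^2) over V as an iterated integral:

    ∭_V (∇·F) dV = ∫_0^{1} ∫_0^{3} ∫_0^{5} (48x^2) dz dy dx.

Inner (z from 0 to 5): 240x^2.
Middle (y from 0 to 3): 720x^2.
Outer (x from 0 to 1): 240.

Therefore ∯_{∂V} F · n dS = 240.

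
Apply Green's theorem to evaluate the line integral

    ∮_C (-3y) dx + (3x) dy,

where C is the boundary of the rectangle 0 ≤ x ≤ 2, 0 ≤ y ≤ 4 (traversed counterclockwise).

Green's theorem converts the closed line integral into a double integral over the enclosed region D:

    ∮_C P dx + Q dy = ∬_D (∂Q/∂x - ∂P/∂y) dA.

Here P = -3y, Q = 3x, so

    ∂Q/∂x = 3,    ∂P/∂y = -3,
    ∂Q/∂x - ∂P/∂y = 6.

D is the region 0 ≤ x ≤ 2, 0 ≤ y ≤ 4. Evaluating the double integral:

    ∬_D (6) dA = ∫_0^{2} ∫_0^{4} (6) dy dx.

Inner (y from 0 to 4): 24.
Outer (x from 0 to 2): 48.

Therefore ∮_C P dx + Q dy = 48.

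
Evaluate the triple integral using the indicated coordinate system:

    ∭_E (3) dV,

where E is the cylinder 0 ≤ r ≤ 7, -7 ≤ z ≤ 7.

In cylindrical coordinates, x = r cos(θ), y = r sin(θ), z = z, and dV = r dr dθ dz.

The integrand becomes 3, so

    ∭_E (3) dV = ∫_{0}^{2π} ∫_{0}^{7} ∫_{-7}^{7} (3) · r dz dr dθ.

Inner (z): 42r.
Middle (r from 0 to 7): 1029.
Outer (θ): 2058π.

Therefore the triple integral equals 2058π.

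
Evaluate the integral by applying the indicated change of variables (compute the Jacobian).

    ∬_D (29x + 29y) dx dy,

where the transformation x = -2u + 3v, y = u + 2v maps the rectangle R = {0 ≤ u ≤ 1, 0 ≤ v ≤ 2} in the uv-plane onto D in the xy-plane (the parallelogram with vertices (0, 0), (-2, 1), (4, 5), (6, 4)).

Compute the Jacobian determinant of (x, y) with respect to (u, v):

    ∂(x,y)/∂(u,v) = | -2  3 | = (-2)(2) - (3)(1) = -7.
                   | 1  2 |

Its absolute value is |J| = 7 (the area scaling factor).

Substituting x = -2u + 3v, y = u + 2v into the integrand,

    29x + 29y → -29u + 145v,

so the integral becomes

    ∬_R (-29u + 145v) · |J| du dv = ∫_0^1 ∫_0^2 (-203u + 1015v) dv du.

Inner (v): 2030 - 406u.
Outer (u): 1827.

Therefore ∬_D (29x + 29y) dx dy = 1827.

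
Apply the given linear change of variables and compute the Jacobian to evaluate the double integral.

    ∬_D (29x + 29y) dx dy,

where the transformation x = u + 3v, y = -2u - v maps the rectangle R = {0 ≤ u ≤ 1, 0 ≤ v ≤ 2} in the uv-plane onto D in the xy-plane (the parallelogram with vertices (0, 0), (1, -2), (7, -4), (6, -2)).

Compute the Jacobian determinant of (x, y) with respect to (u, v):

    ∂(x,y)/∂(u,v) = | 1  3 | = (1)(-1) - (3)(-2) = 5.
                   | -2  -1 |

Its absolute value is |J| = 5 (the area scaling factor).

Substituting x = u + 3v, y = -2u - v into the integrand,

    29x + 29y → -29u + 58v,

so the integral becomes

    ∬_R (-29u + 58v) · |J| du dv = ∫_0^1 ∫_0^2 (-145u + 290v) dv du.

Inner (v): 580 - 290u.
Outer (u): 435.

Therefore ∬_D (29x + 29y) dx dy = 435.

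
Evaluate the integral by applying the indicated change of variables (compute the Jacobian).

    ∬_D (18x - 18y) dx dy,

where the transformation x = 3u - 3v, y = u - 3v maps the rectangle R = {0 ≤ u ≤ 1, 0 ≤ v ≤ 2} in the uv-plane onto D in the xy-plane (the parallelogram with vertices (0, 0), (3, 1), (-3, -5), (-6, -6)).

Compute the Jacobian determinant of (x, y) with respect to (u, v):

    ∂(x,y)/∂(u,v) = | 3  -3 | = (3)(-3) - (-3)(1) = -6.
                   | 1  -3 |

Its absolute value is |J| = 6 (the area scaling factor).

Substituting x = 3u - 3v, y = u - 3v into the integrand,

    18x - 18y → 36u,

so the integral becomes

    ∬_R (36u) · |J| du dv = ∫_0^1 ∫_0^2 (216u) dv du.

Inner (v): 432u.
Outer (u): 216.

Therefore ∬_D (18x - 18y) dx dy = 216.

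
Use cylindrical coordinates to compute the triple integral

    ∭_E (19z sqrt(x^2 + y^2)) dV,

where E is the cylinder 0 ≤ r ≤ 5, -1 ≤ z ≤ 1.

In cylindrical coordinates, x = r cos(θ), y = r sin(θ), z = z, and dV = r dr dθ dz.

The integrand becomes 19r z, so

    ∭_E (19z sqrt(x^2 + y^2)) dV = ∫_{0}^{2π} ∫_{0}^{5} ∫_{-1}^{1} (19r z) · r dz dr dθ.

Inner (z): 0.
Middle (r from 0 to 5): 0.
Outer (θ): 0.

Therefore the triple integral equals 0.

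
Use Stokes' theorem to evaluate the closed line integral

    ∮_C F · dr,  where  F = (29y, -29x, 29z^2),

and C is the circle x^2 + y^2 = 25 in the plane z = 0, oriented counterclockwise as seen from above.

Let S be the flat disk x^2 + y^2 ≤ 25 in the plane z = 0, with upward unit normal n̂ = ẑ. By Stokes' theorem,

    ∮_C F · dr = ∬_S (∇ × F) · n̂ dS = ∬_D (curl F)_z dA,

where D is the disk x^2 + y^2 ≤ 25.

Compute the curl of F = (29y, -29x, 29z^2):
    (∇ × F)_x = ∂F_z/∂y - ∂F_y/∂z = 0,
    (∇ × F)_y = ∂F_x/∂z - ∂F_z/∂x = 0,
    (∇ × F)_z = ∂F_y/∂x - ∂F_x/∂y = -58.

On z = 0, (curl F)_z = -58.

Convert to polar (x = r cos θ, y = r sin θ, dA = r dr dθ); the integrand becomes -58, so

    ∬_D (curl F)_z dA = ∫_0^{2π} ∫_0^{5} (-58) · r dr dθ.

Inner (r from 0 to 5): -725.
Outer (θ from 0 to 2π): -1450π.

Therefore ∮_C F · dr = -1450π.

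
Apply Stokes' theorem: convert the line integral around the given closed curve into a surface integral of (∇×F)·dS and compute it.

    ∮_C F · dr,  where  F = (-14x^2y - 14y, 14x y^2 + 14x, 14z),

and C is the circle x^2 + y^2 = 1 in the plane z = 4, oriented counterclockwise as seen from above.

Let S be the flat disk x^2 + y^2 ≤ 1 in the plane z = 4, with upward unit normal n̂ = ẑ. By Stokes' theorem,

    ∮_C F · dr = ∬_S (∇ × F) · n̂ dS = ∬_D (curl F)_z dA,

where D is the disk x^2 + y^2 ≤ 1.

Compute the curl of F = (-14x^2y - 14y, 14x y^2 + 14x, 14z):
    (∇ × F)_x = ∂F_z/∂y - ∂F_y/∂z = 0,
    (∇ × F)_y = ∂F_x/∂z - ∂F_z/∂x = 0,
    (∇ × F)_z = ∂F_y/∂x - ∂F_x/∂y = 14x^2 + 14y^2 + 28.

On z = 4, (curl F)_z = 14x^2 + 14y^2 + 28.

Convert to polar (x = r cos θ, y = r sin θ, dA = r dr dθ); the integrand becomes 14r^2 + 28, so

    ∬_D (curl F)_z dA = ∫_0^{2π} ∫_0^{1} (14r^2 + 28) · r dr dθ.

Inner (r from 0 to 1): 35/2.
Outer (θ from 0 to 2π): 35π.

Therefore ∮_C F · dr = 35π.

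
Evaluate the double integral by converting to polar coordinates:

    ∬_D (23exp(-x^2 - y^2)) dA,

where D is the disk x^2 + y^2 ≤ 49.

The region D is 0 ≤ r ≤ 7, 0 ≤ θ ≤ 2π in polar coordinates, where x = r cos(θ), y = r sin(θ), and dA = r dr dθ.

Under the substitution, the integrand becomes 23exp(-r^2), so

    ∬_D (23exp(-x^2 - y^2)) dA = ∫_{0}^{2π} ∫_{0}^{7} (23exp(-r^2)) · r dr dθ.

Inner integral (in r): ∫_{0}^{7} (23exp(-r^2)) · r dr = 23/2 - 23exp(-49)/2.

Outer integral (in θ): ∫_{0}^{2π} (23/2 - 23exp(-49)/2) dθ = -23π exp(-49) + 23π.

Therefore ∬_D (23exp(-x^2 - y^2)) dA = -23π exp(-49) + 23π.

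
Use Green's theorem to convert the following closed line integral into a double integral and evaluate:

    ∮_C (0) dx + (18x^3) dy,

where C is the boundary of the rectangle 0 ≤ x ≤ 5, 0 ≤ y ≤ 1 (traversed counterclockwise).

Green's theorem converts the closed line integral into a double integral over the enclosed region D:

    ∮_C P dx + Q dy = ∬_D (∂Q/∂x - ∂P/∂y) dA.

Here P = 0, Q = 18x^3, so

    ∂Q/∂x = 54x^2,    ∂P/∂y = 0,
    ∂Q/∂x - ∂P/∂y = 54x^2.

D is the region 0 ≤ x ≤ 5, 0 ≤ y ≤ 1. Evaluating the double integral:

    ∬_D (54x^2) dA = ∫_0^{5} ∫_0^{1} (54x^2) dy dx.

Inner (y from 0 to 1): 54x^2.
Outer (x from 0 to 5): 2250.

Therefore ∮_C P dx + Q dy = 2250.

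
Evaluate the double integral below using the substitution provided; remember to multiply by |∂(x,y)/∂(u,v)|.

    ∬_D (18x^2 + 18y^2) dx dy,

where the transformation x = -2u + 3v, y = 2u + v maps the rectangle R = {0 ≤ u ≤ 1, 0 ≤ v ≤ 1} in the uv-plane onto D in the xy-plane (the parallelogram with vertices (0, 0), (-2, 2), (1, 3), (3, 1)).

Compute the Jacobian determinant of (x, y) with respect to (u, v):

    ∂(x,y)/∂(u,v) = | -2  3 | = (-2)(1) - (3)(2) = -8.
                   | 2  1 |

Its absolute value is |J| = 8 (the area scaling factor).

Substituting x = -2u + 3v, y = 2u + v into the integrand,

    18x^2 + 18y^2 → 144u^2 - 144u v + 180v^2,

so the integral becomes

    ∬_R (144u^2 - 144u v + 180v^2) · |J| du dv = ∫_0^1 ∫_0^1 (1152u^2 - 1152u v + 1440v^2) dv du.

Inner (v): 1152u^2 - 576u + 480.
Outer (u): 576.

Therefore ∬_D (18x^2 + 18y^2) dx dy = 576.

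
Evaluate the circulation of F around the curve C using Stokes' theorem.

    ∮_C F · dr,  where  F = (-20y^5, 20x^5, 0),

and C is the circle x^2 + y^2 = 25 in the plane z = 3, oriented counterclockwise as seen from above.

Let S be the flat disk x^2 + y^2 ≤ 25 in the plane z = 3, with upward unit normal n̂ = ẑ. By Stokes' theorem,

    ∮_C F · dr = ∬_S (∇ × F) · n̂ dS = ∬_D (curl F)_z dA,

where D is the disk x^2 + y^2 ≤ 25.

Compute the curl of F = (-20y^5, 20x^5, 0):
    (∇ × F)_x = ∂F_z/∂y - ∂F_y/∂z = 0,
    (∇ × F)_y = ∂F_x/∂z - ∂F_z/∂x = 0,
    (∇ × F)_z = ∂F_y/∂x - ∂F_x/∂y = 100x^4 + 100y^4.

On z = 3, (curl F)_z = 100x^4 + 100y^4.

Convert to polar (x = r cos θ, y = r sin θ, dA = r dr dθ); the integrand becomes 100r^4(sin(θ)^4 + cos(θ)^4), so

    ∬_D (curl F)_z dA = ∫_0^{2π} ∫_0^{5} (100r^4(sin(θ)^4 + cos(θ)^4)) · r dr dθ.

Inner (r from 0 to 5): 781250sin(θ)^4/3 + 781250cos(θ)^4/3.
Outer (θ from 0 to 2π): 390625π.

Therefore ∮_C F · dr = 390625π.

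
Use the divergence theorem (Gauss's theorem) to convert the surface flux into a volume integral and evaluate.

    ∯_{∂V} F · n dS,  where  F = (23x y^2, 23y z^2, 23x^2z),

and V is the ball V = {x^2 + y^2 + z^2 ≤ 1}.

By the divergence theorem,

    ∯_{∂V} F · n dS = ∭_V (∇ · F) dV.

Compute the divergence:
    ∇ · F = ∂F_x/∂x + ∂F_y/∂y + ∂F_z/∂z = 23y^2 + 23z^2 + 23x^2 = 23x^2 + 23y^2 + 23z^2.

In spherical coordinates, x = ρ sin(φ) cos(θ), y = ρ sin(φ) sin(θ), z = ρ cos(φ), dV = ρ^2 sin(φ) dρ dφ dθ, with 0 ≤ ρ ≤ 1, 0 ≤ φ ≤ π, 0 ≤ θ ≤ 2π.

The integrand, after substitution and multiplying by the volume element, becomes (23ρ^2) · ρ^2 sin(φ), so

    ∭_V (∇·F) dV = ∫_0^{2π} ∫_0^{π} ∫_0^{1} (23ρ^2) · ρ^2 sin(φ) dρ dφ dθ.

Inner (ρ from 0 to 1): 23sin(φ)/5.
Middle (φ from 0 to π): 46/5.
Outer (θ from 0 to 2π): 92π/5.

Therefore ∯_{∂V} F · n dS = 92π/5.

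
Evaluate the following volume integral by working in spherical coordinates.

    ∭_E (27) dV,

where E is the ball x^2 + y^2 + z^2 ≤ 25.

In spherical coordinates, x = ρ sin(φ) cos(θ), y = ρ sin(φ) sin(θ), z = ρ cos(φ), and dV = ρ^2 sin(φ) dρ dφ dθ.

The integrand becomes 27, so

    ∭_E (27) dV = ∫_{0}^{2π} ∫_{0}^{π} ∫_{0}^{5} (27) · ρ^2 sin(φ) dρ dφ dθ.

Inner (ρ): 1125sin(φ).
Middle (φ): 2250.
Outer (θ): 4500π.

Therefore the triple integral equals 4500π.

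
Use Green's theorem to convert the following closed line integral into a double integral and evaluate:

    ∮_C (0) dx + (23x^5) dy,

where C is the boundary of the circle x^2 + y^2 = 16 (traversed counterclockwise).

Green's theorem converts the closed line integral into a double integral over the enclosed region D:

    ∮_C P dx + Q dy = ∬_D (∂Q/∂x - ∂P/∂y) dA.

Here P = 0, Q = 23x^5, so

    ∂Q/∂x = 115x^4,    ∂P/∂y = 0,
    ∂Q/∂x - ∂P/∂y = 115x^4.

D is the region x^2 + y^2 ≤ 16. Evaluating the double integral:

In polar coordinates (x = r cos θ, y = r sin θ, dA = r dr dθ) the integrand becomes 115r^4cos(θ)^4, so

    ∬_D (115x^4) dA = ∫_0^{2π} ∫_0^{4} (115r^4cos(θ)^4) · r dr dθ.

Inner (r from 0 to 4): 235520cos(θ)^4/3.
Outer (θ from 0 to 2π): 58880π.

Therefore ∮_C P dx + Q dy = 58880π.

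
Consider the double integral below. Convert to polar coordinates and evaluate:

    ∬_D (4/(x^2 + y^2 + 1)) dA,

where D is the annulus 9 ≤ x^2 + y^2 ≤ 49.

The region D is 3 ≤ r ≤ 7, 0 ≤ θ ≤ 2π in polar coordinates, where x = r cos(θ), y = r sin(θ), and dA = r dr dθ.

Under the substitution, the integrand becomes 4/(r^2 + 1), so

    ∬_D (4/(x^2 + y^2 + 1)) dA = ∫_{0}^{2π} ∫_{3}^{7} (4/(r^2 + 1)) · r dr dθ.

Inner integral (in r): ∫_{3}^{7} (4/(r^2 + 1)) · r dr = log(25).

Outer integral (in θ): ∫_{0}^{2π} (log(25)) dθ = 4π log(5).

Therefore ∬_D (4/(x^2 + y^2 + 1)) dA = 4π log(5).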